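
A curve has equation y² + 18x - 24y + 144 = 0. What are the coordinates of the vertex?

Only y is squared. Complete the square in y: (y - 12)² = -18x.
Vertex (0, 12); 4p = -18 so p = -9/2. Opens left.

(0, 12)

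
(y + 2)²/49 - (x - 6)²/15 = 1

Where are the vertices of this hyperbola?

Center (6, -2). The positive term is the y-term, so the transverse axis is vertical; a² = 49, b² = 15.
a = 7. Vertices at (h, k ± a).

(6, -9) and (6, 5)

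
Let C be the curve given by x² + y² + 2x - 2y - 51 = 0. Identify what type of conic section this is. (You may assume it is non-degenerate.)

No xy term. Coefficients of x² and y² are A = 1, C = 1.
A = C (same sign) ⇒ circle.

circle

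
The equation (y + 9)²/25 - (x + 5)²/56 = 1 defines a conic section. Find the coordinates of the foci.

(-5, -18) and (-5, 0)

Center (-5, -9). The positive term is the y-term, so the transverse axis is vertical; a² = 25, b² = 56.
c² = a² + b² = 25 + 56 = 81, so c = 9.
Foci lie on the vertical axis through the center: (h, k ± c).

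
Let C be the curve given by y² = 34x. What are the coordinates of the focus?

(17/2, 0)

Vertex (0, 0); 4p = 34 so p = 17/2. Opens right.
Focus is p units from the vertex along the axis: (h + p, k).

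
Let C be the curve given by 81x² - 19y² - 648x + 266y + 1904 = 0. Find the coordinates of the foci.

(4, -3) and (4, 17)

Group the x- and y-terms: 81(x² - 8x) -19(y² - 14y) = -1904
Complete the square in x and y: 81(x - 4)² -19(y - 7)² = -1904 + 1296 - 931 = -1539
Dividing both sides by -1539: (y - 7)²/81 - (x - 4)²/19 = 1
Hyperbola, center (4, 7), transverse axis vertical; a² = 81, b² = 19.
c² = a² + b² = 81 + 19 = 100, so c = 10.
Foci lie on the vertical axis through the center: (h, k ± c).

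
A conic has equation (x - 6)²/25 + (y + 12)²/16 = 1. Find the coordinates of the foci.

(3, -12) and (9, -12)

Center (6, -12). The larger denominator 25 sits under the x-term, so the major axis is horizontal; a² = 25, b² = 16.
c² = a² - b² = 25 - 16 = 9, so c = 3.
Foci lie on the horizontal axis through the center: (h ± c, k).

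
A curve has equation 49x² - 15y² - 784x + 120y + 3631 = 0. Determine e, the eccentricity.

e = 8/7

Rearranging, 49(x² - 16x) -15(y² - 8y) = -3631.
Complete the square: 49(x - 8)² -15(y - 4)² = -3631 + 3136 - 240 = -735
Divide through by -735 to get (y - 4)²/49 - (x - 8)²/15 = 1.
Hyperbola, center (8, 4), transverse axis vertical; a² = 49, b² = 15.
c² = a² + b² = 64, so c = 8.
e = c/a = 8/7.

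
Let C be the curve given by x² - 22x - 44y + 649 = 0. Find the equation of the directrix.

Only x is squared. Complete the square in x: (x - 11)² = 44(y - 12).
Vertex (11, 12); 4p = 44 so p = 11. Opens up.
Directrix is the horizontal line y = k − p = 12 − (11) = 1.

y = 1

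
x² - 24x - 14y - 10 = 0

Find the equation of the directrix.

y = -29/2

Only x is squared. Complete the square in x: (x - 12)² = 14(y + 11).
Vertex (12, -11); 4p = 14 so p = 7/2. Opens up.
Directrix is the horizontal line y = k − p = -11 − (7/2) = -29/2.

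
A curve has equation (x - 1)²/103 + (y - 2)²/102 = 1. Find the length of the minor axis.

Center (1, 2). The larger denominator 103 sits under the x-term, so the major axis is horizontal; a² = 103, b² = 102.
b² = 102 so b = √102; the minor axis has length 2b = 2√102.

2√102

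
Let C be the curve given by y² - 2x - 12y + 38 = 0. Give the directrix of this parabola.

x = 1/2

Only y is squared. Complete the square in y: (y - 6)² = 2(x - 1).
Vertex (1, 6); 4p = 2 so p = 1/2. Opens right.
Directrix is the vertical line x = h − p = 1 − (1/2) = 1/2.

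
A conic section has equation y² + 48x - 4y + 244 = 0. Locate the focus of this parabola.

(-17, 2)

Only y is squared. Complete the square in y: (y - 2)² = -48(x + 5).
Vertex (-5, 2); 4p = -48 so p = -12. Opens left.
Focus is p units from the vertex along the axis: (h + p, k).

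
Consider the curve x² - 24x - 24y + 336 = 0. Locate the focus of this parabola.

Only x is squared. Complete the square in x: (x - 12)² = 24(y - 8).
Vertex (12, 8); 4p = 24 so p = 6. Opens up.
Focus is p units from the vertex along the axis: (h, k + p).

(12, 14)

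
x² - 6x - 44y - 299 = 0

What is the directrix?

Only x is squared. Complete the square in x: (x - 3)² = 44(y + 7).
Vertex (3, -7); 4p = 44 so p = 11. Opens up.
Directrix is the horizontal line y = k − p = -7 − (11) = -18.

y = -18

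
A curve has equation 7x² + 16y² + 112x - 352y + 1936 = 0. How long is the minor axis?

4√7

7(x² + 16x) + 16(y² - 22y) = -1936
7(x + 8)² + 16(y - 11)² = -1936 + 448 + 1936 = 448
Dividing both sides by 448: (x + 8)²/64 + (y - 11)²/28 = 1
Ellipse, center (-8, 11), major axis horizontal; a² = 64, b² = 28.
b² = 28 so b = 2√7; the minor axis has length 2b = 4√7.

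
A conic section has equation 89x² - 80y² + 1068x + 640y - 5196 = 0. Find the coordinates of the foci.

(-19, 4) and (7, 4)

Rearranging, 89(x² + 12x) -80(y² - 8y) = 5196.
89(x + 6)² -80(y - 4)² = 5196 + 3204 - 1280 = 7120
Divide by 7120: (x + 6)²/80 - (y - 4)²/89 = 1
Hyperbola, center (-6, 4), transverse axis horizontal; a² = 80, b² = 89.
c² = a² + b² = 80 + 89 = 169, so c = 13.
Foci lie on the horizontal axis through the center: (h ± c, k).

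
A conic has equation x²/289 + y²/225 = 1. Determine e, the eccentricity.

Center (0, 0). The larger denominator 289 sits under the x-term, so the major axis is horizontal; a² = 289, b² = 225.
c² = a² - b² = 64, so c = 8.
e = c/a = 8/17.

e = 8/17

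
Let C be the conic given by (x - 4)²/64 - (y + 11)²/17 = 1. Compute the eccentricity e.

e = 9/8

Center (4, -11). The positive term is the x-term, so the transverse axis is horizontal; a² = 64, b² = 17.
c² = a² + b² = 81, so c = 9.
e = c/a = 9/8.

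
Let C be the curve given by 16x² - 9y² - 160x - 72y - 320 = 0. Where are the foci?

Collect terms: 16(x² - 10x) -9(y² + 8y) = 320
Complete the square: 16(x - 5)² -9(y + 4)² = 320 + 400 - 144 = 576
Divide through by 576 to get (x - 5)²/36 - (y + 4)²/64 = 1.
Hyperbola, center (5, -4), transverse axis horizontal; a² = 36, b² = 64.
c² = a² + b² = 36 + 64 = 100, so c = 10.
Foci lie on the horizontal axis through the center: (h ± c, k).

(-5, -4) and (15, -4)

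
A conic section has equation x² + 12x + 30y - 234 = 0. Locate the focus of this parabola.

Only x is squared. Complete the square in x: (x + 6)² = -30(y - 9).
Vertex (-6, 9); 4p = -30 so p = -15/2. Opens down.
Focus is p units from the vertex along the axis: (h, k + p).

(-6, 3/2)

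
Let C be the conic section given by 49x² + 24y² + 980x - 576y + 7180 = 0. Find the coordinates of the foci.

(-10, 7) and (-10, 17)

Rearranging, 49(x² + 20x) + 24(y² - 24y) = -7180.
Complete the square in x and y: 49(x + 10)² + 24(y - 12)² = -7180 + 4900 + 3456 = 1176
Divide through by 1176 to get (x + 10)²/24 + (y - 12)²/49 = 1.
Ellipse, center (-10, 12), major axis vertical; a² = 49, b² = 24.
c² = a² - b² = 49 - 24 = 25, so c = 5.
Foci lie on the vertical axis through the center: (h, k ± c).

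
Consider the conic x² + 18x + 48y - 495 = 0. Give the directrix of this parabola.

Only x is squared. Complete the square in x: (x + 9)² = -48(y - 12).
Vertex (-9, 12); 4p = -48 so p = -12. Opens down.
Directrix is the horizontal line y = k − p = 12 − (-12) = 24.

y = 24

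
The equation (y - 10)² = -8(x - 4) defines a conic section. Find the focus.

(2, 10)

Vertex (4, 10); 4p = -8 so p = -2. Opens left.
Focus is p units from the vertex along the axis: (h + p, k).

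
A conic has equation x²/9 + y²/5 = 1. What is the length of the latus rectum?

10/3

Center (0, 0). The larger denominator 9 sits under the x-term, so the major axis is horizontal; a² = 9, b² = 5.
Latus rectum length = 2b²/a = 2·5/3 = 10/3.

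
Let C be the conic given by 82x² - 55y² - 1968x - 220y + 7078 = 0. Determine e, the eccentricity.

Rearranging, 82(x² - 24x) -55(y² + 4y) = -7078.
Completing the square gives 82(x - 12)² -55(y + 2)² = -7078 + 11808 - 220 = 4510.
Divide by 4510: (x - 12)²/55 - (y + 2)²/82 = 1
Hyperbola, center (12, -2), transverse axis horizontal; a² = 55, b² = 82.
c² = a² + b² = 137, so c = √137.
e = c/a = √137/√55 = √7535/55.

e = √7535/55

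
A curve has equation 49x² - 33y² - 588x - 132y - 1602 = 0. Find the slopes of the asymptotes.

7√33/33 and -7√33/33

Group: 49(x² - 12x) -33(y² + 4y) = 1602
49(x - 6)² -33(y + 2)² = 1602 + 1764 - 132 = 3234
Divide through by 3234 to get (x - 6)²/66 - (y + 2)²/98 = 1.
Hyperbola, center (6, -2), transverse axis horizontal; a² = 66, b² = 98.
For a horizontal hyperbola the asymptotes have slope ±b/a.
Here that is ±7√2/√66 = ±7√33/33.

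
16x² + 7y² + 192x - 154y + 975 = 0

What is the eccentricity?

e = 3/4

Group: 16(x² + 12x) + 7(y² - 22y) = -975
Complete the square: 16(x + 6)² + 7(y - 11)² = -975 + 576 + 847 = 448
Divide by 448: (x + 6)²/28 + (y - 11)²/64 = 1
Ellipse, center (-6, 11), major axis vertical; a² = 64, b² = 28.
c² = a² - b² = 36, so c = 6.
e = c/a = 6/8 = 3/4.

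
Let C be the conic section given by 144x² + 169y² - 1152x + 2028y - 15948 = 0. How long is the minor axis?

24

Collect terms: 144(x² - 8x) + 169(y² + 12y) = 15948
Complete the square: 144(x - 4)² + 169(y + 6)² = 15948 + 2304 + 6084 = 24336
Divide through by 24336 to get (x - 4)²/169 + (y + 6)²/144 = 1.
Ellipse, center (4, -6), major axis horizontal; a² = 169, b² = 144.
b² = 144 so b = 12; the minor axis has length 2b = 24.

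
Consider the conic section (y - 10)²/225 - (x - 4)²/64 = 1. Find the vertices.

(4, -5) and (4, 25)

Center (4, 10). The positive term is the y-term, so the transverse axis is vertical; a² = 225, b² = 64.
a = 15. Vertices at (h, k ± a).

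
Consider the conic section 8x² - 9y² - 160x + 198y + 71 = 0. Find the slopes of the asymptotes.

2√2/3 and -2√2/3

Collect terms: 8(x² - 20x) -9(y² - 22y) = -71
8(x - 10)² -9(y - 11)² = -71 + 800 - 1089 = -360
Divide through by -360 to get (y - 11)²/40 - (x - 10)²/45 = 1.
Hyperbola, center (10, 11), transverse axis vertical; a² = 40, b² = 45.
For a vertical hyperbola the asymptotes have slope ±a/b.
Here that is ±2√10/3√5 = ±2√2/3.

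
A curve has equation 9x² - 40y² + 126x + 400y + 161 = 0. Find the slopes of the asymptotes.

3√10/20 and -3√10/20

Group: 9(x² + 14x) -40(y² - 10y) = -161
9(x + 7)² -40(y - 5)² = -161 + 441 - 1000 = -720
Divide by -720: (y - 5)²/18 - (x + 7)²/80 = 1
Hyperbola, center (-7, 5), transverse axis vertical; a² = 18, b² = 80.
For a vertical hyperbola the asymptotes have slope ±a/b.
Here that is ±3√2/4√5 = ±3√10/20.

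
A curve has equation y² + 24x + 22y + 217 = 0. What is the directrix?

x = 2

Only y is squared. Complete the square in y: (y + 11)² = -24(x + 4).
Vertex (-4, -11); 4p = -24 so p = -6. Opens left.
Directrix is the vertical line x = h − p = -4 − (-6) = 2.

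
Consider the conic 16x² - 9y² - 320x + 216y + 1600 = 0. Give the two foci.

(10, -3) and (10, 27)

Collect terms: 16(x² - 20x) -9(y² - 24y) = -1600
Complete the square in x and y: 16(x - 10)² -9(y - 12)² = -1600 + 1600 - 1296 = -1296
Divide through by -1296 to get (y - 12)²/144 - (x - 10)²/81 = 1.
Hyperbola, center (10, 12), transverse axis vertical; a² = 144, b² = 81.
c² = a² + b² = 144 + 81 = 225, so c = 15.
Foci lie on the vertical axis through the center: (h, k ± c).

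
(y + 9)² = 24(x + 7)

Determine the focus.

(-1, -9)

Vertex (-7, -9); 4p = 24 so p = 6. Opens right.
Focus is p units from the vertex along the axis: (h + p, k).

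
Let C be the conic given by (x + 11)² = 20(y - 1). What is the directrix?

Vertex (-11, 1); 4p = 20 so p = 5. Opens up.
Directrix is the horizontal line y = k − p = 1 − (5) = -4.

y = -4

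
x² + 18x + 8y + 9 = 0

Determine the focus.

(-9, 7)

Only x is squared. Complete the square in x: (x + 9)² = -8(y - 9).
Vertex (-9, 9); 4p = -8 so p = -2. Opens down.
Focus is p units from the vertex along the axis: (h, k + p).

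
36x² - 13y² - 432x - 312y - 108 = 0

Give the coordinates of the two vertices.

Group: 36(x² - 12x) -13(y² + 24y) = 108
Completing the square gives 36(x - 6)² -13(y + 12)² = 108 + 1296 - 1872 = -468.
Divide by -468: (y + 12)²/36 - (x - 6)²/13 = 1
Hyperbola, center (6, -12), transverse axis vertical; a² = 36, b² = 13.
a = 6. Vertices at (h, k ± a).

(6, -18) and (6, -6)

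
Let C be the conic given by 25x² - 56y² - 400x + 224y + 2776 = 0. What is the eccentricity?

e = 9/5

25(x² - 16x) -56(y² - 4y) = -2776
Completing the square gives 25(x - 8)² -56(y - 2)² = -2776 + 1600 - 224 = -1400.
Divide through by -1400 to get (y - 2)²/25 - (x - 8)²/56 = 1.
Hyperbola, center (8, 2), transverse axis vertical; a² = 25, b² = 56.
c² = a² + b² = 81, so c = 9.
e = c/a = 9/5.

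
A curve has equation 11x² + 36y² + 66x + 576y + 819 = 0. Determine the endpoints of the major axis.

(-15, -8) and (9, -8)

Rearranging, 11(x² + 6x) + 36(y² + 16y) = -819.
Completing the square gives 11(x + 3)² + 36(y + 8)² = -819 + 99 + 2304 = 1584.
Dividing both sides by 1584: (x + 3)²/144 + (y + 8)²/44 = 1
Ellipse, center (-3, -8), major axis horizontal; a² = 144, b² = 44.
a = 12. Vertices at (h ± a, k).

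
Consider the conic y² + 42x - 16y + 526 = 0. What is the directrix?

x = -1/2

Only y is squared. Complete the square in y: (y - 8)² = -42(x + 11).
Vertex (-11, 8); 4p = -42 so p = -21/2. Opens left.
Directrix is the vertical line x = h − p = -11 − (-21/2) = -1/2.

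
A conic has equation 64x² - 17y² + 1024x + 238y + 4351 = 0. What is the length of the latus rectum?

17/4

Rearranging, 64(x² + 16x) -17(y² - 14y) = -4351.
Complete the square: 64(x + 8)² -17(y - 7)² = -4351 + 4096 - 833 = -1088
Divide through by -1088 to get (y - 7)²/64 - (x + 8)²/17 = 1.
Hyperbola, center (-8, 7), transverse axis vertical; a² = 64, b² = 17.
Latus rectum length = 2b²/a = 2·17/8 = 17/4.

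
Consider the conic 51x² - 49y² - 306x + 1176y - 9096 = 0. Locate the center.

51(x² - 6x) -49(y² - 24y) = 9096
Complete the square: 51(x - 3)² -49(y - 12)² = 9096 + 459 - 7056 = 2499
Divide by 2499: (x - 3)²/49 - (y - 12)²/51 = 1
Hyperbola with center (3, 12).

(3, 12)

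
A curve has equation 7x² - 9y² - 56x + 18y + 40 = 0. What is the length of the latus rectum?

14/3

Rearranging, 7(x² - 8x) -9(y² - 2y) = -40.
Complete the square in x and y: 7(x - 4)² -9(y - 1)² = -40 + 112 - 9 = 63
Divide through by 63 to get (x - 4)²/9 - (y - 1)²/7 = 1.
Hyperbola, center (4, 1), transverse axis horizontal; a² = 9, b² = 7.
Latus rectum length = 2b²/a = 2·7/3 = 14/3.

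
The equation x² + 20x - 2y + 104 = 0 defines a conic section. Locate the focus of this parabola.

Only x is squared. Complete the square in x: (x + 10)² = 2(y - 2).
Vertex (-10, 2); 4p = 2 so p = 1/2. Opens up.
Focus is p units from the vertex along the axis: (h, k + p).

(-10, 5/2)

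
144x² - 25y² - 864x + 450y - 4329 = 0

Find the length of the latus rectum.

288/5

Collect terms: 144(x² - 6x) -25(y² - 18y) = 4329
Complete the square: 144(x - 3)² -25(y - 9)² = 4329 + 1296 - 2025 = 3600
Divide by 3600: (x - 3)²/25 - (y - 9)²/144 = 1
Hyperbola, center (3, 9), transverse axis horizontal; a² = 25, b² = 144.
Latus rectum length = 2b²/a = 2·144/5 = 288/5.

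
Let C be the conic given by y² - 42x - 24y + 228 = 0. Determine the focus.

Only y is squared. Complete the square in y: (y - 12)² = 42(x - 2).
Vertex (2, 12); 4p = 42 so p = 21/2. Opens right.
Focus is p units from the vertex along the axis: (h + p, k).

(25/2, 12)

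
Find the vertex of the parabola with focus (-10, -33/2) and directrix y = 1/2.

(-10, -8)

The vertex is the midpoint between the focus and the directrix along the axis of symmetry.
Axis is vertical (directrix is horizontal). Vertex y-coordinate = (-33/2 + 1/2)/2 = -8; x-coordinate = -10.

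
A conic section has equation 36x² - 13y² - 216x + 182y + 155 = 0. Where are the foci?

(3, 0) and (3, 14)

Group the x- and y-terms: 36(x² - 6x) -13(y² - 14y) = -155
Complete the square in x and y: 36(x - 3)² -13(y - 7)² = -155 + 324 - 637 = -468
Divide by -468: (y - 7)²/36 - (x - 3)²/13 = 1
Hyperbola, center (3, 7), transverse axis vertical; a² = 36, b² = 13.
c² = a² + b² = 36 + 13 = 49, so c = 7.
Foci lie on the vertical axis through the center: (h, k ± c).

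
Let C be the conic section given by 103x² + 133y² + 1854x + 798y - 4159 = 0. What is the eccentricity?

Group: 103(x² + 18x) + 133(y² + 6y) = 4159
Complete the square: 103(x + 9)² + 133(y + 3)² = 4159 + 8343 + 1197 = 13699
Divide by 13699: (x + 9)²/133 + (y + 3)²/103 = 1
Ellipse, center (-9, -3), major axis horizontal; a² = 133, b² = 103.
c² = a² - b² = 30, so c = √30.
e = c/a = √30/√133 = √3990/133.

e = √3990/133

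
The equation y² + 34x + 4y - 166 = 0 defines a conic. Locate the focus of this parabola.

(-7/2, -2)

Only y is squared. Complete the square in y: (y + 2)² = -34(x - 5).
Vertex (5, -2); 4p = -34 so p = -17/2. Opens left.
Focus is p units from the vertex along the axis: (h + p, k).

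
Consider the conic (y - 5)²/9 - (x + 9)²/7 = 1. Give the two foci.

(-9, 1) and (-9, 9)

Center (-9, 5). The positive term is the y-term, so the transverse axis is vertical; a² = 9, b² = 7.
c² = a² + b² = 9 + 7 = 16, so c = 4.
Foci lie on the vertical axis through the center: (h, k ± c).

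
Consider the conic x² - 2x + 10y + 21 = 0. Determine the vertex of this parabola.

Only x is squared. Complete the square in x: (x - 1)² = -10(y + 2).
Vertex (1, -2); 4p = -10 so p = -5/2. Opens down.

(1, -2)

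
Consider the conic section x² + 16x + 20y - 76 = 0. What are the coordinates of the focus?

(-8, 2)

Only x is squared. Complete the square in x: (x + 8)² = -20(y - 7).
Vertex (-8, 7); 4p = -20 so p = -5. Opens down.
Focus is p units from the vertex along the axis: (h, k + p).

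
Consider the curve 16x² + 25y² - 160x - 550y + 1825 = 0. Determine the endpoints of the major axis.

(-5, 11) and (15, 11)

Group the x- and y-terms: 16(x² - 10x) + 25(y² - 22y) = -1825
16(x - 5)² + 25(y - 11)² = -1825 + 400 + 3025 = 1600
Dividing both sides by 1600: (x - 5)²/100 + (y - 11)²/64 = 1
Ellipse, center (5, 11), major axis horizontal; a² = 100, b² = 64.
a = 10. Vertices at (h ± a, k).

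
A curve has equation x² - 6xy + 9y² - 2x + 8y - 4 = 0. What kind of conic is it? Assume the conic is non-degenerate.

parabola

A = 1, B = -6, C = 9.
Discriminant B² − 4AC = (-6)² − 4·1·9 = 0.
B² − 4AC = 0 ⇒ parabola.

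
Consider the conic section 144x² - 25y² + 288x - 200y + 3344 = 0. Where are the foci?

Group the x- and y-terms: 144(x² + 2x) -25(y² + 8y) = -3344
Complete the square: 144(x + 1)² -25(y + 4)² = -3344 + 144 - 400 = -3600
Dividing both sides by -3600: (y + 4)²/144 - (x + 1)²/25 = 1
Hyperbola, center (-1, -4), transverse axis vertical; a² = 144, b² = 25.
c² = a² + b² = 144 + 25 = 169, so c = 13.
Foci lie on the vertical axis through the center: (h, k ± c).

(-1, -17) and (-1, 9)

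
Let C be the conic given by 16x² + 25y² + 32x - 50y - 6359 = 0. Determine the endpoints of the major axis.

16(x² + 2x) + 25(y² - 2y) = 6359
Completing the square gives 16(x + 1)² + 25(y - 1)² = 6359 + 16 + 25 = 6400.
Dividing both sides by 6400: (x + 1)²/400 + (y - 1)²/256 = 1
Ellipse, center (-1, 1), major axis horizontal; a² = 400, b² = 256.
a = 20. Vertices at (h ± a, k).

(-21, 1) and (19, 1)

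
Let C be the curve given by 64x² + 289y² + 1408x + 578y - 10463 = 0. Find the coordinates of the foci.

(-26, -1) and (4, -1)

Group the x- and y-terms: 64(x² + 22x) + 289(y² + 2y) = 10463
Completing the square gives 64(x + 11)² + 289(y + 1)² = 10463 + 7744 + 289 = 18496.
Dividing both sides by 18496: (x + 11)²/289 + (y + 1)²/64 = 1
Ellipse, center (-11, -1), major axis horizontal; a² = 289, b² = 64.
c² = a² - b² = 289 - 64 = 225, so c = 15.
Foci lie on the horizontal axis through the center: (h ± c, k).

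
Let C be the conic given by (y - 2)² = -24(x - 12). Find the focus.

Vertex (12, 2); 4p = -24 so p = -6. Opens left.
Focus is p units from the vertex along the axis: (h + p, k).

(6, 2)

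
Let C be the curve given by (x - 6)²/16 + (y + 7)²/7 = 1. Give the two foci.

Center (6, -7). The larger denominator 16 sits under the x-term, so the major axis is horizontal; a² = 16, b² = 7.
c² = a² - b² = 16 - 7 = 9, so c = 3.
Foci lie on the horizontal axis through the center: (h ± c, k).

(3, -7) and (9, -7)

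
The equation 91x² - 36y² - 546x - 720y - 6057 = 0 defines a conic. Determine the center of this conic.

Group: 91(x² - 6x) -36(y² + 20y) = 6057
91(x - 3)² -36(y + 10)² = 6057 + 819 - 3600 = 3276
Divide by 3276: (x - 3)²/36 - (y + 10)²/91 = 1
Hyperbola with center (3, -10).

(3, -10)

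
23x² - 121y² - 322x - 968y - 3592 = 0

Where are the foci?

Group the x- and y-terms: 23(x² - 14x) -121(y² + 8y) = 3592
Complete the square: 23(x - 7)² -121(y + 4)² = 3592 + 1127 - 1936 = 2783
Divide by 2783: (x - 7)²/121 - (y + 4)²/23 = 1
Hyperbola, center (7, -4), transverse axis horizontal; a² = 121, b² = 23.
c² = a² + b² = 121 + 23 = 144, so c = 12.
Foci lie on the horizontal axis through the center: (h ± c, k).

(-5, -4) and (19, -4)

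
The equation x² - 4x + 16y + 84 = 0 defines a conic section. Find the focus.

(2, -9)

Only x is squared. Complete the square in x: (x - 2)² = -16(y + 5).
Vertex (2, -5); 4p = -16 so p = -4. Opens down.
Focus is p units from the vertex along the axis: (h, k + p).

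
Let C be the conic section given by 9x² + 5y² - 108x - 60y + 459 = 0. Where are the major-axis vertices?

(6, 3) and (6, 9)

Collect terms: 9(x² - 12x) + 5(y² - 12y) = -459
Completing the square gives 9(x - 6)² + 5(y - 6)² = -459 + 324 + 180 = 45.
Divide by 45: (x - 6)²/5 + (y - 6)²/9 = 1
Ellipse, center (6, 6), major axis vertical; a² = 9, b² = 5.
a = 3. Vertices at (h, k ± a).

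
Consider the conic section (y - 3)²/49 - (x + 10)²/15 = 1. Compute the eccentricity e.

Center (-10, 3). The positive term is the y-term, so the transverse axis is vertical; a² = 49, b² = 15.
c² = a² + b² = 64, so c = 8.
e = c/a = 8/7.

e = 8/7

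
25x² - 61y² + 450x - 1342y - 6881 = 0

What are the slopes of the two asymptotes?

5√61/61 and -5√61/61

Group: 25(x² + 18x) -61(y² + 22y) = 6881
Complete the square in x and y: 25(x + 9)² -61(y + 11)² = 6881 + 2025 - 7381 = 1525
Divide by 1525: (x + 9)²/61 - (y + 11)²/25 = 1
Hyperbola, center (-9, -11), transverse axis horizontal; a² = 61, b² = 25.
For a horizontal hyperbola the asymptotes have slope ±b/a.
Here that is ±5/√61 = ±5√61/61.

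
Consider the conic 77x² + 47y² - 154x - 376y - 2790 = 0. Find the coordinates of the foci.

Collect terms: 77(x² - 2x) + 47(y² - 8y) = 2790
Complete the square in x and y: 77(x - 1)² + 47(y - 4)² = 2790 + 77 + 752 = 3619
Dividing both sides by 3619: (x - 1)²/47 + (y - 4)²/77 = 1
Ellipse, center (1, 4), major axis vertical; a² = 77, b² = 47.
c² = a² - b² = 77 - 47 = 30, so c = √30.
Foci lie on the vertical axis through the center: (h, k ± c).

(1, 4 - √30) and (1, 4 + √30)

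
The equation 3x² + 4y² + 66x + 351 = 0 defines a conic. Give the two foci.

Collect terms: 3(x² + 22x) + 4y² = -351
Complete the square in x and y: 3(x + 11)² + 4y² = -351 + 363 + 0 = 12
Divide through by 12 to get (x + 11)²/4 + y²/3 = 1.
Ellipse, center (-11, 0), major axis horizontal; a² = 4, b² = 3.
c² = a² - b² = 4 - 3 = 1, so c = 1.
Foci lie on the horizontal axis through the center: (h ± c, k).

(-12, 0) and (-10, 0)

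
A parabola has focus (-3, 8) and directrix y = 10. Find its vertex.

(-3, 9)

The vertex is the midpoint between the focus and the directrix along the axis of symmetry.
Axis is vertical (directrix is horizontal). Vertex y-coordinate = (8 + 10)/2 = 9; x-coordinate = -3.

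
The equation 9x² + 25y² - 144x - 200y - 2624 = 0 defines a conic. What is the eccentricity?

e = 4/5

Collect terms: 9(x² - 16x) + 25(y² - 8y) = 2624
Complete the square: 9(x - 8)² + 25(y - 4)² = 2624 + 576 + 400 = 3600
Divide by 3600: (x - 8)²/400 + (y - 4)²/144 = 1
Ellipse, center (8, 4), major axis horizontal; a² = 400, b² = 144.
c² = a² - b² = 256, so c = 16.
e = c/a = 16/20 = 4/5.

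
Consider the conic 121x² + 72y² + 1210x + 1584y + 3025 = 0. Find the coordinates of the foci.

(-5, -18) and (-5, -4)

Collect terms: 121(x² + 10x) + 72(y² + 22y) = -3025
Complete the square in x and y: 121(x + 5)² + 72(y + 11)² = -3025 + 3025 + 8712 = 8712
Divide through by 8712 to get (x + 5)²/72 + (y + 11)²/121 = 1.
Ellipse, center (-5, -11), major axis vertical; a² = 121, b² = 72.
c² = a² - b² = 121 - 72 = 49, so c = 7.
Foci lie on the vertical axis through the center: (h, k ± c).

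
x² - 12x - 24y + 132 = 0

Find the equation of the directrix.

Only x is squared. Complete the square in x: (x - 6)² = 24(y - 4).
Vertex (6, 4); 4p = 24 so p = 6. Opens up.
Directrix is the horizontal line y = k − p = 4 − (6) = -2.

y = -2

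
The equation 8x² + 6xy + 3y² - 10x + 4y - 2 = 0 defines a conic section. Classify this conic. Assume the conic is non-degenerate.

A = 8, B = 6, C = 3.
Discriminant B² − 4AC = 6² − 4·8·3 = -60.
B² − 4AC < 0 ⇒ ellipse.

ellipse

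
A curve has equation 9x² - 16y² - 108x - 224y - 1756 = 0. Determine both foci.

(-9, -7) and (21, -7)

Group: 9(x² - 12x) -16(y² + 14y) = 1756
Completing the square gives 9(x - 6)² -16(y + 7)² = 1756 + 324 - 784 = 1296.
Divide by 1296: (x - 6)²/144 - (y + 7)²/81 = 1
Hyperbola, center (6, -7), transverse axis horizontal; a² = 144, b² = 81.
c² = a² + b² = 144 + 81 = 225, so c = 15.
Foci lie on the horizontal axis through the center: (h ± c, k).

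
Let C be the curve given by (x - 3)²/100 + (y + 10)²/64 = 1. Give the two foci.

(-3, -10) and (9, -10)

Center (3, -10). The larger denominator 100 sits under the x-term, so the major axis is horizontal; a² = 100, b² = 64.
c² = a² - b² = 100 - 64 = 36, so c = 6.
Foci lie on the horizontal axis through the center: (h ± c, k).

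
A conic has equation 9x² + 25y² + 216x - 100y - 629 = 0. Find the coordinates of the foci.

Collect terms: 9(x² + 24x) + 25(y² - 4y) = 629
9(x + 12)² + 25(y - 2)² = 629 + 1296 + 100 = 2025
Divide through by 2025 to get (x + 12)²/225 + (y - 2)²/81 = 1.
Ellipse, center (-12, 2), major axis horizontal; a² = 225, b² = 81.
c² = a² - b² = 225 - 81 = 144, so c = 12.
Foci lie on the horizontal axis through the center: (h ± c, k).

(-24, 2) and (0, 2)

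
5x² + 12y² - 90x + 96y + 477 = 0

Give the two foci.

Group: 5(x² - 18x) + 12(y² + 8y) = -477
Completing the square gives 5(x - 9)² + 12(y + 4)² = -477 + 405 + 192 = 120.
Divide through by 120 to get (x - 9)²/24 + (y + 4)²/10 = 1.
Ellipse, center (9, -4), major axis horizontal; a² = 24, b² = 10.
c² = a² - b² = 24 - 10 = 14, so c = √14.
Foci lie on the horizontal axis through the center: (h ± c, k).

(9 - √14, -4) and (9 + √14, -4)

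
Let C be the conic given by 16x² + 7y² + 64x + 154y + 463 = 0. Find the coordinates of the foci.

Group the x- and y-terms: 16(x² + 4x) + 7(y² + 22y) = -463
Completing the square gives 16(x + 2)² + 7(y + 11)² = -463 + 64 + 847 = 448.
Divide through by 448 to get (x + 2)²/28 + (y + 11)²/64 = 1.
Ellipse, center (-2, -11), major axis vertical; a² = 64, b² = 28.
c² = a² - b² = 64 - 28 = 36, so c = 6.
Foci lie on the vertical axis through the center: (h, k ± c).

(-2, -17) and (-2, -5)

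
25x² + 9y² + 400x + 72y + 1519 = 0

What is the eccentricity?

Group the x- and y-terms: 25(x² + 16x) + 9(y² + 8y) = -1519
Complete the square in x and y: 25(x + 8)² + 9(y + 4)² = -1519 + 1600 + 144 = 225
Dividing both sides by 225: (x + 8)²/9 + (y + 4)²/25 = 1
Ellipse, center (-8, -4), major axis vertical; a² = 25, b² = 9.
c² = a² - b² = 16, so c = 4.
e = c/a = 4/5.

e = 4/5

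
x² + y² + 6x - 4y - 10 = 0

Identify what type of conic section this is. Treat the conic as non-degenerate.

circle

No xy term. Coefficients of x² and y² are A = 1, C = 1.
A = C (same sign) ⇒ circle.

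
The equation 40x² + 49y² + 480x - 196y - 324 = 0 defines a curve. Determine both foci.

Group: 40(x² + 12x) + 49(y² - 4y) = 324
Complete the square in x and y: 40(x + 6)² + 49(y - 2)² = 324 + 1440 + 196 = 1960
Dividing both sides by 1960: (x + 6)²/49 + (y - 2)²/40 = 1
Ellipse, center (-6, 2), major axis horizontal; a² = 49, b² = 40.
c² = a² - b² = 49 - 40 = 9, so c = 3.
Foci lie on the horizontal axis through the center: (h ± c, k).

(-9, 2) and (-3, 2)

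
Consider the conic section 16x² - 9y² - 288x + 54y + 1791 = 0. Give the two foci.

(9, -7) and (9, 13)

Group the x- and y-terms: 16(x² - 18x) -9(y² - 6y) = -1791
Complete the square in x and y: 16(x - 9)² -9(y - 3)² = -1791 + 1296 - 81 = -576
Divide by -576: (y - 3)²/64 - (x - 9)²/36 = 1
Hyperbola, center (9, 3), transverse axis vertical; a² = 64, b² = 36.
c² = a² + b² = 64 + 36 = 100, so c = 10.
Foci lie on the vertical axis through the center: (h, k ± c).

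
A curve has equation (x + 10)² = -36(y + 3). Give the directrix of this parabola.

y = 6

Vertex (-10, -3); 4p = -36 so p = -9. Opens down.
Directrix is the horizontal line y = k − p = -3 − (-9) = 6.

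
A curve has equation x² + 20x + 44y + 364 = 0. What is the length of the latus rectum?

Only x is squared. Complete the square in x: (x + 10)² = -44(y + 6).
Vertex (-10, -6); 4p = -44 so p = -11. Opens down.
Latus rectum length = |4p| = 44.

44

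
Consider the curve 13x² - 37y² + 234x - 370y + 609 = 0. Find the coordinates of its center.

Rearranging, 13(x² + 18x) -37(y² + 10y) = -609.
Complete the square: 13(x + 9)² -37(y + 5)² = -609 + 1053 - 925 = -481
Dividing both sides by -481: (y + 5)²/13 - (x + 9)²/37 = 1
Hyperbola with center (-9, -5).

(-9, -5)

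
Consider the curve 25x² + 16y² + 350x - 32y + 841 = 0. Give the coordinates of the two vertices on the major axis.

25(x² + 14x) + 16(y² - 2y) = -841
Complete the square: 25(x + 7)² + 16(y - 1)² = -841 + 1225 + 16 = 400
Dividing both sides by 400: (x + 7)²/16 + (y - 1)²/25 = 1
Ellipse, center (-7, 1), major axis vertical; a² = 25, b² = 16.
a = 5. Vertices at (h, k ± a).

(-7, -4) and (-7, 6)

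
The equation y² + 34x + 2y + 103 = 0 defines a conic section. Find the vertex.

(-3, -1)

Only y is squared. Complete the square in y: (y + 1)² = -34(x + 3).
Vertex (-3, -1); 4p = -34 so p = -17/2. Opens left.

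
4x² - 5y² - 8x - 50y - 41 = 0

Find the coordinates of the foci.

(1, -11) and (1, 1)

Collect terms: 4(x² - 2x) -5(y² + 10y) = 41
4(x - 1)² -5(y + 5)² = 41 + 4 - 125 = -80
Dividing both sides by -80: (y + 5)²/16 - (x - 1)²/20 = 1
Hyperbola, center (1, -5), transverse axis vertical; a² = 16, b² = 20.
c² = a² + b² = 16 + 20 = 36, so c = 6.
Foci lie on the vertical axis through the center: (h, k ± c).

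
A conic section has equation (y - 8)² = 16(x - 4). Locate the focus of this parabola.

(8, 8)

Vertex (4, 8); 4p = 16 so p = 4. Opens right.
Focus is p units from the vertex along the axis: (h + p, k).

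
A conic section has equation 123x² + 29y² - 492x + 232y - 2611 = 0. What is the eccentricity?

e = √11562/123

Collect terms: 123(x² - 4x) + 29(y² + 8y) = 2611
Complete the square in x and y: 123(x - 2)² + 29(y + 4)² = 2611 + 492 + 464 = 3567
Divide by 3567: (x - 2)²/29 + (y + 4)²/123 = 1
Ellipse, center (2, -4), major axis vertical; a² = 123, b² = 29.
c² = a² - b² = 94, so c = √94.
e = c/a = √94/√123 = √11562/123.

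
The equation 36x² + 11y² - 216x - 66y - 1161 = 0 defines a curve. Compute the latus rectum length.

Group: 36(x² - 6x) + 11(y² - 6y) = 1161
Complete the square: 36(x - 3)² + 11(y - 3)² = 1161 + 324 + 99 = 1584
Divide through by 1584 to get (x - 3)²/44 + (y - 3)²/144 = 1.
Ellipse, center (3, 3), major axis vertical; a² = 144, b² = 44.
Latus rectum length = 2b²/a = 2·44/12 = 22/3.

22/3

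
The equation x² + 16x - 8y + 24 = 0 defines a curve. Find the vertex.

(-8, -5)

Only x is squared. Complete the square in x: (x + 8)² = 8(y + 5).
Vertex (-8, -5); 4p = 8 so p = 2. Opens up.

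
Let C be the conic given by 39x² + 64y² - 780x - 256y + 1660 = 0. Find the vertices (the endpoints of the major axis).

(2, 2) and (18, 2)

Group the x- and y-terms: 39(x² - 20x) + 64(y² - 4y) = -1660
39(x - 10)² + 64(y - 2)² = -1660 + 3900 + 256 = 2496
Dividing both sides by 2496: (x - 10)²/64 + (y - 2)²/39 = 1
Ellipse, center (10, 2), major axis horizontal; a² = 64, b² = 39.
a = 8. Vertices at (h ± a, k).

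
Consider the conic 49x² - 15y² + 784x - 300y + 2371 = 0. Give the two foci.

Group the x- and y-terms: 49(x² + 16x) -15(y² + 20y) = -2371
Completing the square gives 49(x + 8)² -15(y + 10)² = -2371 + 3136 - 1500 = -735.
Divide by -735: (y + 10)²/49 - (x + 8)²/15 = 1
Hyperbola, center (-8, -10), transverse axis vertical; a² = 49, b² = 15.
c² = a² + b² = 49 + 15 = 64, so c = 8.
Foci lie on the vertical axis through the center: (h, k ± c).

(-8, -18) and (-8, -2)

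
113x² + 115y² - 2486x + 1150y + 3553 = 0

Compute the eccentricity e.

e = √230/115

Collect terms: 113(x² - 22x) + 115(y² + 10y) = -3553
Complete the square: 113(x - 11)² + 115(y + 5)² = -3553 + 13673 + 2875 = 12995
Divide through by 12995 to get (x - 11)²/115 + (y + 5)²/113 = 1.
Ellipse, center (11, -5), major axis horizontal; a² = 115, b² = 113.
c² = a² - b² = 2, so c = √2.
e = c/a = √2/√115 = √230/115.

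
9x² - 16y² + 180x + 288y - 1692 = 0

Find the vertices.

9(x² + 20x) -16(y² - 18y) = 1692
Complete the square in x and y: 9(x + 10)² -16(y - 9)² = 1692 + 900 - 1296 = 1296
Divide by 1296: (x + 10)²/144 - (y - 9)²/81 = 1
Hyperbola, center (-10, 9), transverse axis horizontal; a² = 144, b² = 81.
a = 12. Vertices at (h ± a, k).

(-22, 9) and (2, 9)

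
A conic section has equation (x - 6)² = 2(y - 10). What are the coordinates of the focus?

(6, 21/2)

Vertex (6, 10); 4p = 2 so p = 1/2. Opens up.
Focus is p units from the vertex along the axis: (h, k + p).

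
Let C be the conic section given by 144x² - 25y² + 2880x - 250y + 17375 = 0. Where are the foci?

Rearranging, 144(x² + 20x) -25(y² + 10y) = -17375.
Completing the square gives 144(x + 10)² -25(y + 5)² = -17375 + 14400 - 625 = -3600.
Dividing both sides by -3600: (y + 5)²/144 - (x + 10)²/25 = 1
Hyperbola, center (-10, -5), transverse axis vertical; a² = 144, b² = 25.
c² = a² + b² = 144 + 25 = 169, so c = 13.
Foci lie on the vertical axis through the center: (h, k ± c).

(-10, -18) and (-10, 8)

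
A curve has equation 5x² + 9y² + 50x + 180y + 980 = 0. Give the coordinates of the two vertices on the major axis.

(-8, -10) and (-2, -10)

Rearranging, 5(x² + 10x) + 9(y² + 20y) = -980.
Complete the square: 5(x + 5)² + 9(y + 10)² = -980 + 125 + 900 = 45
Divide through by 45 to get (x + 5)²/9 + (y + 10)²/5 = 1.
Ellipse, center (-5, -10), major axis horizontal; a² = 9, b² = 5.
a = 3. Vertices at (h ± a, k).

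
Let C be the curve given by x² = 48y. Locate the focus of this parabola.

(0, 12)

Vertex (0, 0); 4p = 48 so p = 12. Opens up.
Focus is p units from the vertex along the axis: (h, k + p).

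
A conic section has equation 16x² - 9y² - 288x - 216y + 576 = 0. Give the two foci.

(9, -22) and (9, -2)

Rearranging, 16(x² - 18x) -9(y² + 24y) = -576.
Complete the square: 16(x - 9)² -9(y + 12)² = -576 + 1296 - 1296 = -576
Divide through by -576 to get (y + 12)²/64 - (x - 9)²/36 = 1.
Hyperbola, center (9, -12), transverse axis vertical; a² = 64, b² = 36.
c² = a² + b² = 64 + 36 = 100, so c = 10.
Foci lie on the vertical axis through the center: (h, k ± c).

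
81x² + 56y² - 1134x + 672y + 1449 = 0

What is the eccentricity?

e = 5/9

Collect terms: 81(x² - 14x) + 56(y² + 12y) = -1449
Completing the square gives 81(x - 7)² + 56(y + 6)² = -1449 + 3969 + 2016 = 4536.
Divide through by 4536 to get (x - 7)²/56 + (y + 6)²/81 = 1.
Ellipse, center (7, -6), major axis vertical; a² = 81, b² = 56.
c² = a² - b² = 25, so c = 5.
e = c/a = 5/9.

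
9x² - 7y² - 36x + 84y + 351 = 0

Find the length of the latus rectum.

14

Rearranging, 9(x² - 4x) -7(y² - 12y) = -351.
Completing the square gives 9(x - 2)² -7(y - 6)² = -351 + 36 - 252 = -567.
Dividing both sides by -567: (y - 6)²/81 - (x - 2)²/63 = 1
Hyperbola, center (2, 6), transverse axis vertical; a² = 81, b² = 63.
Latus rectum length = 2b²/a = 2·63/9 = 14.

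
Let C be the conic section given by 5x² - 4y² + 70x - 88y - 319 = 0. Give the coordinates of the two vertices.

Group the x- and y-terms: 5(x² + 14x) -4(y² + 22y) = 319
Complete the square in x and y: 5(x + 7)² -4(y + 11)² = 319 + 245 - 484 = 80
Dividing both sides by 80: (x + 7)²/16 - (y + 11)²/20 = 1
Hyperbola, center (-7, -11), transverse axis horizontal; a² = 16, b² = 20.
a = 4. Vertices at (h ± a, k).

(-11, -11) and (-3, -11)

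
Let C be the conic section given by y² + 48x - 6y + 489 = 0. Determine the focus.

(-22, 3)

Only y is squared. Complete the square in y: (y - 3)² = -48(x + 10).
Vertex (-10, 3); 4p = -48 so p = -12. Opens left.
Focus is p units from the vertex along the axis: (h + p, k).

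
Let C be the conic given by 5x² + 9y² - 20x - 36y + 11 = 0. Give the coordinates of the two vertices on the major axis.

Collect terms: 5(x² - 4x) + 9(y² - 4y) = -11
5(x - 2)² + 9(y - 2)² = -11 + 20 + 36 = 45
Divide by 45: (x - 2)²/9 + (y - 2)²/5 = 1
Ellipse, center (2, 2), major axis horizontal; a² = 9, b² = 5.
a = 3. Vertices at (h ± a, k).

(-1, 2) and (5, 2)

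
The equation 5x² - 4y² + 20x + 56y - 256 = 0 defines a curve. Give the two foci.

Group the x- and y-terms: 5(x² + 4x) -4(y² - 14y) = 256
5(x + 2)² -4(y - 7)² = 256 + 20 - 196 = 80
Dividing both sides by 80: (x + 2)²/16 - (y - 7)²/20 = 1
Hyperbola, center (-2, 7), transverse axis horizontal; a² = 16, b² = 20.
c² = a² + b² = 16 + 20 = 36, so c = 6.
Foci lie on the horizontal axis through the center: (h ± c, k).

(-8, 7) and (4, 7)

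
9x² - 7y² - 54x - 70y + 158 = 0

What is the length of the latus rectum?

Rearranging, 9(x² - 6x) -7(y² + 10y) = -158.
9(x - 3)² -7(y + 5)² = -158 + 81 - 175 = -252
Divide by -252: (y + 5)²/36 - (x - 3)²/28 = 1
Hyperbola, center (3, -5), transverse axis vertical; a² = 36, b² = 28.
Latus rectum length = 2b²/a = 2·28/6 = 28/3.

28/3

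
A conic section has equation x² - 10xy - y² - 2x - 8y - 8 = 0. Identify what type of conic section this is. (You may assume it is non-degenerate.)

A = 1, B = -10, C = -1.
Discriminant B² − 4AC = (-10)² − 4·1·(-1) = 104.
B² − 4AC > 0 ⇒ hyperbola.

hyperbola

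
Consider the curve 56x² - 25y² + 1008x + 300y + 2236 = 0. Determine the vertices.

(-14, 6) and (-4, 6)

Group: 56(x² + 18x) -25(y² - 12y) = -2236
Completing the square gives 56(x + 9)² -25(y - 6)² = -2236 + 4536 - 900 = 1400.
Dividing both sides by 1400: (x + 9)²/25 - (y - 6)²/56 = 1
Hyperbola, center (-9, 6), transverse axis horizontal; a² = 25, b² = 56.
a = 5. Vertices at (h ± a, k).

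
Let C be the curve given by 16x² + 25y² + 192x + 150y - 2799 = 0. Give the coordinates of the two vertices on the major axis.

(-21, -3) and (9, -3)

Rearranging, 16(x² + 12x) + 25(y² + 6y) = 2799.
Complete the square: 16(x + 6)² + 25(y + 3)² = 2799 + 576 + 225 = 3600
Divide through by 3600 to get (x + 6)²/225 + (y + 3)²/144 = 1.
Ellipse, center (-6, -3), major axis horizontal; a² = 225, b² = 144.
a = 15. Vertices at (h ± a, k).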